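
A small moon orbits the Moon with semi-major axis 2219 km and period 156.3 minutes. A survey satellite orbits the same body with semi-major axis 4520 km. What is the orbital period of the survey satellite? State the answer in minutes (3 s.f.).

Kepler's third law: T² ∝ a³, so T₂ = T₁ (a₂/a₁)^(3/2).
a₂/a₁ = 2.037, (a₂/a₁)^(3/2) = 2.907.
T₂ = 156.3 × 2.907 = 454.4 minutes.

T₂ ≈ 454 minutes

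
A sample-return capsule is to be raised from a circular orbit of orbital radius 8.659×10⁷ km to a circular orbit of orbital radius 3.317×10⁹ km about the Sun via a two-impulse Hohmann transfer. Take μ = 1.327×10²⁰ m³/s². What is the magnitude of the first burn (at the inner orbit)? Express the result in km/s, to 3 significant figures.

Δv ≈ 15.5 km/s

r₁ = 8.659×10⁷ km = 8.659×10¹⁰ m.
r₂ = 3.317×10⁹ km = 3.317×10¹² m.
Transfer ellipse a_t = (r₁ + r₂)/2 = 1.702×10¹² m.
At r₁: circular v_c1 = √(μ/r₁) = 39150 m/s; transfer-perihelion v_p = √[μ(2/r₁ − 1/a_t)] = 54650 m/s.
Δv₁ = v_p − v_c1 = 15510 m/s.
= 15.51 km/s.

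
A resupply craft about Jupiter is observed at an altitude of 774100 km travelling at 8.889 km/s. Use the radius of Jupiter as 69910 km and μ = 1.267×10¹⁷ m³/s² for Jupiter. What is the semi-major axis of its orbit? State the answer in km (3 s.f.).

a ≈ 5.73×10⁵ km

r = 69910 + 774100 = 8.4401×10⁵ km = 8.440×10⁸ m.
Vis-viva rearranged: 1/a = 2/r − v²/μ = 2.370×10⁻⁹ − 6.236×10⁻¹⁰ = 1.746×10⁻⁹ m⁻¹.
a = 5.727×10⁸ m = 5.7274×10⁵ km.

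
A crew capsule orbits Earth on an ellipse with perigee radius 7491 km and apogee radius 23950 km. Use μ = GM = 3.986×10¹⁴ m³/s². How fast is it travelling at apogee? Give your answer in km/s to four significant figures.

Semi-major axis a = (r_p + r_a)/2 = 15720 km = 1.572×10⁷ m.
Vis-viva: v² = μ(2/r − 1/a) = 3.986×10¹⁴ × (8.351×10⁻⁸ − 6.361×10⁻⁸) = 7.931×10⁶ m²/s².
v = 2816 m/s = 2.816 km/s.

v ≈ 2.816 km/s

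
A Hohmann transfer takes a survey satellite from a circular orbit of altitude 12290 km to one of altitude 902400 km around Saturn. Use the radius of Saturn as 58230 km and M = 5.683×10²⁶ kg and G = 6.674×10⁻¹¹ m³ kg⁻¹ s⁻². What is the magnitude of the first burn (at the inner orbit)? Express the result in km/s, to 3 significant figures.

μ = GM = 6.674×10⁻¹¹ × 5.683×10²⁶ = 3.793×10¹⁶ m³/s².
r₁ = 58230 + 12290 = 70520 km = 7.0520×10⁷ m.
r₂ = 58230 + 902400 = 960630 km = 9.6063×10⁸ m.
Transfer ellipse a_t = (r₁ + r₂)/2 = 5.156×10⁸ m.
At r₁: circular v_c1 = √(μ/r₁) = 23190 m/s; transfer-perikrone v_p = √[μ(2/r₁ − 1/a_t)] = 31660 m/s.
Δv₁ = v_p − v_c1 = 8465 m/s.
= 8.465 km/s.

Δv ≈ 8.46 km/s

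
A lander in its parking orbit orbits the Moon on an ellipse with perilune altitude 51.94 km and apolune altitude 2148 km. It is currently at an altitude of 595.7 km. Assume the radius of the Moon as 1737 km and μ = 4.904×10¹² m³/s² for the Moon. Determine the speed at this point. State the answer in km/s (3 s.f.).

r_p = 1737 + 51.94 = 1788.9 km = 1.7889×10⁶ m.
r_a = 1737 + 2148 = 3885.0 km = 3.8850×10⁶ m.
r = 1737 + 595.7 = 2332.7 km = 2.333×10⁶ m.
Semi-major axis a = (r_p + r_a)/2 = 2837.0 km = 2.837×10⁶ m.
Vis-viva: v² = μ(2/r − 1/a) = 4.904×10¹² × (8.574×10⁻⁷ − 3.525×10⁻⁷) = 2.476×10⁶ m²/s².
v = 1574 m/s = 1.574 km/s.

v ≈ 1.57 km/s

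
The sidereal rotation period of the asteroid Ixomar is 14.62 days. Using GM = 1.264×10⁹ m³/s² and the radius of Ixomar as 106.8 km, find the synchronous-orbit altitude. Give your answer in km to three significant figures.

h_sync ≈ 3600 km

T = 14.62 days = 1.263×10⁶ s.
A synchronous orbit has period T, so by Kepler's third law a = (μT²/4π²)^(1/3).
μT²/4π² = 1.264×10⁹ × (1.263×10⁶)² / 39.48 = 5.109×10¹⁹ m³.
a = 3.711×10⁶ m = 3710.5 km.
Altitude h = a − R = 3710.5 − 106.8 = 3603.7 km.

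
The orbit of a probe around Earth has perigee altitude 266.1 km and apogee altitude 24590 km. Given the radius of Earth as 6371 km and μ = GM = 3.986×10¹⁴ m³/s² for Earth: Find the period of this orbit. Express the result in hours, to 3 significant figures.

T ≈ 7.13 hours

r_p = 6371 + 266.1 = 6637.1 km = 6.6371×10⁶ m.
r_a = 6371 + 24590 = 30961 km = 3.0961×10⁷ m.
Semi-major axis a = (r_p + r_a)/2 = (6637.1 + 30961)/2 = 18799 km = 1.880×10⁷ m.
By Kepler's third law T = 2π√(a³/μ) = 2π × 4.083×10³ = 2.565×10⁴ s.
= 7.125 hours.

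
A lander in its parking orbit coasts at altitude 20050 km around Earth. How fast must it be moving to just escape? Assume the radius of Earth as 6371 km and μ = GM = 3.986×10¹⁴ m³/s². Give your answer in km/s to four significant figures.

v_esc ≈ 5.493 km/s

r = 6371 + 20050 = 26421 km = 2.6421×10⁷ m.
Escape speed v_esc = √(2μ/r) = √(2 × 3.986×10¹⁴ / 2.642×10⁷) = √(3.017×10⁷) = 5493 m/s.
= 5.493 km/s.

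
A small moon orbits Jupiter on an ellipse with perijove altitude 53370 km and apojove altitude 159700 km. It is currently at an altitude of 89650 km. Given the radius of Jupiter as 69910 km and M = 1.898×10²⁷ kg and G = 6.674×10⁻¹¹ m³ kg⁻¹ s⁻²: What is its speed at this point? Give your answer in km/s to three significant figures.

v ≈ 29.5 km/s

μ = GM = 6.674×10⁻¹¹ × 1.898×10²⁷ = 1.267×10¹⁷ m³/s².
r_p = 69910 + 53370 = 123280 km = 1.2328×10⁸ m.
r_a = 69910 + 159700 = 229610 km = 2.2961×10⁸ m.
r = 69910 + 89650 = 1.5956×10⁵ km = 1.596×10⁸ m.
Semi-major axis a = (r_p + r_a)/2 = 1.7644×10⁵ km = 1.764×10⁸ m.
Vis-viva: v² = μ(2/r − 1/a) = 1.267×10¹⁷ × (1.253×10⁻⁸ − 5.667×10⁻⁹) = 8.699×10⁸ m²/s².
v = 29490 m/s = 29.49 km/s.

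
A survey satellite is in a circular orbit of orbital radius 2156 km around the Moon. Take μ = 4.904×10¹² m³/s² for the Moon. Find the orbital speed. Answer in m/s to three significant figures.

v ≈ 1510 m/s

r = 2156 km = 2.156×10⁶ m.
For a circular orbit v = √(μ/r) = √(4.904×10¹² / 2.156×10⁶) = √(2.275×10⁶) = 1508 m/s.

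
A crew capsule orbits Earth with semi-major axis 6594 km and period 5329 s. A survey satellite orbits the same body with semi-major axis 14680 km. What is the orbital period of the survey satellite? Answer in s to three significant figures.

Kepler's third law: T² ∝ a³, so T₂ = T₁ (a₂/a₁)^(3/2).
a₂/a₁ = 2.226, (a₂/a₁)^(3/2) = 3.322.
T₂ = 5329 × 3.322 = 17700 s.

T₂ ≈ 17700 s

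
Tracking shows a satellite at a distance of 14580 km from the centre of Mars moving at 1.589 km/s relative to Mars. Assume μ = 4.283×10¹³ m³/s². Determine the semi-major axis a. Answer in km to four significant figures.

a ≈ 12780 km

r = 1.458×10⁷ m.
Specific orbital energy ε = v²/2 − μ/r = (1589)²/2 − 4.283×10¹³/1.458×10⁷ = -1.675×10⁶ J/kg.
Since ε = −μ/(2a), a = −μ/(2ε) = 1.278×10⁷ m = 12784 km.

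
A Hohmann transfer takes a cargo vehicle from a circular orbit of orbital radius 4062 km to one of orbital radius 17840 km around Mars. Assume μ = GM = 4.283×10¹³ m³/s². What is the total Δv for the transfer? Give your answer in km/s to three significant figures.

r₁ = 4062 km = 4.062×10⁶ m.
r₂ = 17840 km = 1.784×10⁷ m.
Transfer ellipse a_t = (r₁ + r₂)/2 = 1.095×10⁷ m.
At r₁: circular v_c1 = √(μ/r₁) = 3247 m/s; transfer-periapsis v_p = √[μ(2/r₁ − 1/a_t)] = 4145 m/s.
Δv₁ = v_p − v_c1 = 897.4 m/s.
At r₂: circular v_c2 = √(μ/r₂) = 1549 m/s; transfer-apoapsis v_a = √[μ(2/r₂ − 1/a_t)] = 943.7 m/s.
Δv₂ = v_c2 − v_a = 605.8 m/s.
Total Δv = Δv₁ + Δv₂ = 1503 m/s = 1.503 km/s.

Δv_total ≈ 1.50 km/s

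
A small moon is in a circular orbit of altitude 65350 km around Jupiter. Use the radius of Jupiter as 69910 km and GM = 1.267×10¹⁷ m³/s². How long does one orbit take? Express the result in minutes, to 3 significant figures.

T ≈ 463 minutes

r = 69910 + 65350 = 135260 km = 1.3526×10⁸ m.
Kepler's third law: T = 2π√(r³/μ) = 2π√((1.353×10⁸)³ / 1.267×10¹⁷).
r³/μ = 1.953×10⁷ s², so T = 2π × 4.419×10³ = 2.777×10⁴ s.
Converting: 2.777×10⁴ s ÷ 60.00 = 462.8 minutes.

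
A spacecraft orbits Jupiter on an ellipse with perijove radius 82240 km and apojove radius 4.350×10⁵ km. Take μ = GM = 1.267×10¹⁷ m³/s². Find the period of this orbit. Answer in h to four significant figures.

T ≈ 20.39 h

Semi-major axis a = (r_p + r_a)/2 = (82240 + 4.3500×10⁵)/2 = 2.5862×10⁵ km = 2.586×10⁸ m.
By Kepler's third law T = 2π√(a³/μ) = 2π × 1.168×10⁴ = 7.341×10⁴ s.
= 20.39 h.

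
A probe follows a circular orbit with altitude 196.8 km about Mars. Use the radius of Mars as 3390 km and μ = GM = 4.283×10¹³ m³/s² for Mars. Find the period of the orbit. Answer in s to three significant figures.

r = 3390 + 196.8 = 3586.8 km = 3.5868×10⁶ m.
Kepler's third law: T = 2π√(r³/μ) = 2π√((3.587×10⁶)³ / 4.283×10¹³).
r³/μ = 1.077×10⁶ s², so T = 2π × 1.038×10³ = 6.522×10³ s.

T ≈ 6520 s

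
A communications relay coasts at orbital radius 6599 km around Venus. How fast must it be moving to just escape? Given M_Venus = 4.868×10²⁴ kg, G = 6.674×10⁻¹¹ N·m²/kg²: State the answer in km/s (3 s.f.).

μ = GM = 6.674×10⁻¹¹ × 4.868×10²⁴ = 3.249×10¹⁴ m³/s².
r = 6599 km = 6.599×10⁶ m.
Escape speed v_esc = √(2μ/r) = √(2 × 3.249×10¹⁴ / 6.599×10⁶) = √(9.847×10⁷) = 9923 m/s.
= 9.923 km/s.

v_esc ≈ 9.92 km/s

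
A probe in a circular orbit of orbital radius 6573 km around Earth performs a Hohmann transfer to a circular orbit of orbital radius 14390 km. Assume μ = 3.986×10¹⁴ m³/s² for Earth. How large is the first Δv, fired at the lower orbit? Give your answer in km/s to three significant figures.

r₁ = 6573 km = 6.573×10⁶ m.
r₂ = 14390 km = 1.439×10⁷ m.
Transfer ellipse a_t = (r₁ + r₂)/2 = 1.048×10⁷ m.
At r₁: circular v_c1 = √(μ/r₁) = 7787 m/s; transfer-perigee v_p = √[μ(2/r₁ − 1/a_t)] = 9124 m/s.
Δv₁ = v_p − v_c1 = 1337 m/s.
= 1.337 km/s.

Δv ≈ 1.34 km/s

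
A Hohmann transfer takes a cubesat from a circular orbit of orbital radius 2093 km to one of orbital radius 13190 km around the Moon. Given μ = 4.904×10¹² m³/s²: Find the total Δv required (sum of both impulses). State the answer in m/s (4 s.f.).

Δv_total ≈ 771.0 m/s

r₁ = 2093 km = 2.093×10⁶ m.
r₂ = 13190 km = 1.319×10⁷ m.
Transfer ellipse a_t = (r₁ + r₂)/2 = 7.642×10⁶ m.
At r₁: circular v_c1 = √(μ/r₁) = 1531 m/s; transfer-perilune v_p = √[μ(2/r₁ − 1/a_t)] = 2011 m/s.
Δv₁ = v_p − v_c1 = 480.4 m/s.
At r₂: circular v_c2 = √(μ/r₂) = 609.8 m/s; transfer-apolune v_a = √[μ(2/r₂ − 1/a_t)] = 319.1 m/s.
Δv₂ = v_c2 − v_a = 290.6 m/s.
Total Δv = Δv₁ + Δv₂ = 771.0 m/s.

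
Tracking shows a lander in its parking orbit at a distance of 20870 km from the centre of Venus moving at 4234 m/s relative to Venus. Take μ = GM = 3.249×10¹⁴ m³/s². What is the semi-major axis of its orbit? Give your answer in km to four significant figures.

a ≈ 24600 km

r = 2.087×10⁷ m.
Specific orbital energy ε = v²/2 − μ/r = (4234)²/2 − 3.249×10¹⁴/2.087×10⁷ = -6.604×10⁶ J/kg.
Since ε = −μ/(2a), a = −μ/(2ε) = 2.460×10⁷ m = 24597 km.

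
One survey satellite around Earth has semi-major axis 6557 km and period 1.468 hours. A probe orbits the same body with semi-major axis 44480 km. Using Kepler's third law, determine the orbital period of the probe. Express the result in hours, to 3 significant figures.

T₂ ≈ 25.9 hours

Kepler's third law: T² ∝ a³, so T₂ = T₁ (a₂/a₁)^(3/2).
a₂/a₁ = 6.784, (a₂/a₁)^(3/2) = 17.67.
T₂ = 1.468 × 17.67 = 25.94 hours.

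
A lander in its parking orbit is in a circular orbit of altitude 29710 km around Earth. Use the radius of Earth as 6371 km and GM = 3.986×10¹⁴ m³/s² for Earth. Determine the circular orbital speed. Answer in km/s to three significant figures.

r = 6371 + 29710 = 36081 km = 3.6081×10⁷ m.
For a circular orbit v = √(μ/r) = √(3.986×10¹⁴ / 3.608×10⁷) = √(1.105×10⁷) = 3324 m/s.
That is 3.324 km/s.

v ≈ 3.32 km/s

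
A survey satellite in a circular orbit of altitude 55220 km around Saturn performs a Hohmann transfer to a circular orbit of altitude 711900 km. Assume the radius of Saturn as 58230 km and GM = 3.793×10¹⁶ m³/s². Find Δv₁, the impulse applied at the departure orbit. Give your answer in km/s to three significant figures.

Δv ≈ 5.86 km/s

r₁ = 58230 + 55220 = 113450 km = 1.1345×10⁸ m.
r₂ = 58230 + 711900 = 770130 km = 7.7013×10⁸ m.
Transfer ellipse a_t = (r₁ + r₂)/2 = 4.418×10⁸ m.
At r₁: circular v_c1 = √(μ/r₁) = 18280 m/s; transfer-perikrone v_p = √[μ(2/r₁ − 1/a_t)] = 24140 m/s.
Δv₁ = v_p − v_c1 = 5857 m/s.
= 5.857 km/s.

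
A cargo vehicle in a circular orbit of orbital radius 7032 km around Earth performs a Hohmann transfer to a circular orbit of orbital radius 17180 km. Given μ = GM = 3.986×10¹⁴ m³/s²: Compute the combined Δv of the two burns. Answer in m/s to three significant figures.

Δv_total ≈ 2590 m/s

r₁ = 7032 km = 7.032×10⁶ m.
r₂ = 17180 km = 1.718×10⁷ m.
Transfer ellipse a_t = (r₁ + r₂)/2 = 1.211×10⁷ m.
At r₁: circular v_c1 = √(μ/r₁) = 7529 m/s; transfer-perigee v_p = √[μ(2/r₁ − 1/a_t)] = 8969 m/s.
Δv₁ = v_p − v_c1 = 1440 m/s.
At r₂: circular v_c2 = √(μ/r₂) = 4817 m/s; transfer-apogee v_a = √[μ(2/r₂ − 1/a_t)] = 3671 m/s.
Δv₂ = v_c2 − v_a = 1146 m/s.
Total Δv = Δv₁ + Δv₂ = 2586 m/s.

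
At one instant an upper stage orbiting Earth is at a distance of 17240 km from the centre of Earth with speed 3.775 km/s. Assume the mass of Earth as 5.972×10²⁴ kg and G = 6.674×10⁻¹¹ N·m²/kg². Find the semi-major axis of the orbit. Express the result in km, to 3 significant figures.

a ≈ 12500 km

μ = GM = 6.674×10⁻¹¹ × 5.972×10²⁴ = 3.986×10¹⁴ m³/s².
r = 1.724×10⁷ m.
Vis-viva rearranged: 1/a = 2/r − v²/μ = 1.160×10⁻⁷ − 3.575×10⁻⁸ = 8.026×10⁻⁸ m⁻¹.
a = 1.246×10⁷ m = 12460 km.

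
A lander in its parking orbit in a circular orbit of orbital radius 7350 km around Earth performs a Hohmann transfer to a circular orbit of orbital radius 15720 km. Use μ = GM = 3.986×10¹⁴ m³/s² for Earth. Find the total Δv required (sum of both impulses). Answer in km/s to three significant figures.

Δv_total ≈ 2.25 km/s

r₁ = 7350 km = 7.350×10⁶ m.
r₂ = 15720 km = 1.572×10⁷ m.
Transfer ellipse a_t = (r₁ + r₂)/2 = 1.154×10⁷ m.
At r₁: circular v_c1 = √(μ/r₁) = 7364 m/s; transfer-perigee v_p = √[μ(2/r₁ − 1/a_t)] = 8597 m/s.
Δv₁ = v_p − v_c1 = 1233 m/s.
At r₂: circular v_c2 = √(μ/r₂) = 5035 m/s; transfer-apogee v_a = √[μ(2/r₂ − 1/a_t)] = 4020 m/s.
Δv₂ = v_c2 − v_a = 1016 m/s.
Total Δv = Δv₁ + Δv₂ = 2249 m/s = 2.249 km/s.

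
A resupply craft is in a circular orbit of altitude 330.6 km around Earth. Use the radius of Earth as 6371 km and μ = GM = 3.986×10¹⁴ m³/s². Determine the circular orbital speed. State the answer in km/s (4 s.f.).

r = 6371 + 330.6 = 6701.6 km = 6.7016×10⁶ m.
For a circular orbit v = √(μ/r) = √(3.986×10¹⁴ / 6.702×10⁶) = √(5.948×10⁷) = 7712 m/s.
That is 7.712 km/s.

v ≈ 7.712 km/s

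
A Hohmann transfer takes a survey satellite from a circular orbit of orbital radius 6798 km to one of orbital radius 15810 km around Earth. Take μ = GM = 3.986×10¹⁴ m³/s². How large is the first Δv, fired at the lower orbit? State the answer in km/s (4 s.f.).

r₁ = 6798 km = 6.798×10⁶ m.
r₂ = 15810 km = 1.581×10⁷ m.
Transfer ellipse a_t = (r₁ + r₂)/2 = 1.130×10⁷ m.
At r₁: circular v_c1 = √(μ/r₁) = 7657 m/s; transfer-perigee v_p = √[μ(2/r₁ − 1/a_t)] = 9056 m/s.
Δv₁ = v_p − v_c1 = 1398 m/s.
= 1.398 km/s.

Δv ≈ 1.398 km/s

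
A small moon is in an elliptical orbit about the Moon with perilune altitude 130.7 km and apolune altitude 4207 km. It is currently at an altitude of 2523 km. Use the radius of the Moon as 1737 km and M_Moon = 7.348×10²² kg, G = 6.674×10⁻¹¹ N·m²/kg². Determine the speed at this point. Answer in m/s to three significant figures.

v ≈ 1020 m/s

μ = GM = 6.674×10⁻¹¹ × 7.348×10²² = 4.904×10¹² m³/s².
r_p = 1737 + 130.7 = 1867.7 km = 1.8677×10⁶ m.
r_a = 1737 + 4207 = 5944.0 km = 5.9440×10⁶ m.
r = 1737 + 2523 = 4260.0 km = 4.260×10⁶ m.
Semi-major axis a = (r_p + r_a)/2 = 3905.8 km = 3.906×10⁶ m.
Vis-viva: v² = μ(2/r − 1/a) = 4.904×10¹² × (4.695×10⁻⁷ − 2.560×10⁻⁷) = 1.047×10⁶ m²/s².
v = 1023 m/s.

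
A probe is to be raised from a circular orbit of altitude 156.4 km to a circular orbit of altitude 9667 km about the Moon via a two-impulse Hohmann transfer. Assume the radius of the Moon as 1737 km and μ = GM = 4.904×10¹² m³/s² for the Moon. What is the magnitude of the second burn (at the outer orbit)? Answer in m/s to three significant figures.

Δv ≈ 306 m/s

r₁ = 1737 + 156.4 = 1893.4 km = 1.8934×10⁶ m.
r₂ = 1737 + 9667 = 11404 km = 1.1404×10⁷ m.
Transfer ellipse a_t = (r₁ + r₂)/2 = 6.649×10⁶ m.
At r₁: circular v_c1 = √(μ/r₁) = 1609 m/s; transfer-perilune v_p = √[μ(2/r₁ − 1/a_t)] = 2108 m/s.
At r₂: circular v_c2 = √(μ/r₂) = 655.8 m/s; transfer-apolune v_a = √[μ(2/r₂ − 1/a_t)] = 349.9 m/s.
Δv₂ = v_c2 − v_a = 305.8 m/s.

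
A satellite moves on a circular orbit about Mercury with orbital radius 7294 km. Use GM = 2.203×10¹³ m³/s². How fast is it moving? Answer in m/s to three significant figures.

r = 7294 km = 7.294×10⁶ m.
For a circular orbit v = √(μ/r) = √(2.203×10¹³ / 7.294×10⁶) = √(3.020×10⁶) = 1738 m/s.

v ≈ 1740 m/s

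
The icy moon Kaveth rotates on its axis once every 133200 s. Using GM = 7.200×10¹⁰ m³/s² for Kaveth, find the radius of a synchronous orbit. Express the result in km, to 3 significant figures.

r_sync ≈ 3190 km

A synchronous orbit has period T, so by Kepler's third law a = (μT²/4π²)^(1/3).
μT²/4π² = 7.200×10¹⁰ × (1.332×10⁵)² / 39.48 = 3.236×10¹⁹ m³.
a = 3.187×10⁶ m = 3186.6 km.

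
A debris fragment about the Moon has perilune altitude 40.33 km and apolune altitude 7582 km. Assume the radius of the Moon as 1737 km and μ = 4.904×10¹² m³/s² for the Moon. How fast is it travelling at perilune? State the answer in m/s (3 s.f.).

v ≈ 2150 m/s

r_p = 1737 + 40.33 = 1777.3 km = 1.7773×10⁶ m.
r_a = 1737 + 7582 = 9319.0 km = 9.3190×10⁶ m.
Semi-major axis a = (r_p + r_a)/2 = 5548.2 km = 5.548×10⁶ m.
Vis-viva: v² = μ(2/r − 1/a) = 4.904×10¹² × (1.125×10⁻⁶ − 1.802×10⁻⁷) = 4.634×10⁶ m²/s².
v = 2153 m/s.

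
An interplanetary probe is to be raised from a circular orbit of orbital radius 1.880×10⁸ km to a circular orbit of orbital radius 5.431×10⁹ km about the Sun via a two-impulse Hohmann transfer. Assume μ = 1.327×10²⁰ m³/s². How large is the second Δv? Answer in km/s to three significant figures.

r₁ = 1.880×10⁸ km = 1.880×10¹¹ m.
r₂ = 5.431×10⁹ km = 5.431×10¹² m.
Transfer ellipse a_t = (r₁ + r₂)/2 = 2.810×10¹² m.
At r₁: circular v_c1 = √(μ/r₁) = 26570 m/s; transfer-perihelion v_p = √[μ(2/r₁ − 1/a_t)] = 36940 m/s.
At r₂: circular v_c2 = √(μ/r₂) = 4943 m/s; transfer-aphelion v_a = √[μ(2/r₂ − 1/a_t)] = 1279 m/s.
Δv₂ = v_c2 − v_a = 3664 m/s.
= 3.664 km/s.

Δv ≈ 3.66 km/s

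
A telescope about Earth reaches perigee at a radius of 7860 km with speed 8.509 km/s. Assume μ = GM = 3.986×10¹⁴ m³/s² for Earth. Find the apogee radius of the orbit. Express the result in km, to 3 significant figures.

r_p = 7.860×10⁶ m.
Specific energy ε = v²/2 − μ/r = -1.451×10⁷ J/kg, so a = −μ/(2ε) = 1.373×10⁷ m.
The apsides satisfy r_p + r_a = 2a, so the apogee radius is 2a − r_p = 1.961×10⁷ m = 19609 km.

apogee radius ≈ 19600 km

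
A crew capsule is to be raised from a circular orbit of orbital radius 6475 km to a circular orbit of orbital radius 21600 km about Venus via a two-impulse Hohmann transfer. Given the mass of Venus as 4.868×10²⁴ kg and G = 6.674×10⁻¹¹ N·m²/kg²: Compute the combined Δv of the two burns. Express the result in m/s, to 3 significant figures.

Δv_total ≈ 2950 m/s

μ = GM = 6.674×10⁻¹¹ × 4.868×10²⁴ = 3.249×10¹⁴ m³/s².
r₁ = 6475 km = 6.475×10⁶ m.
r₂ = 21600 km = 2.160×10⁷ m.
Transfer ellipse a_t = (r₁ + r₂)/2 = 1.404×10⁷ m.
At r₁: circular v_c1 = √(μ/r₁) = 7084 m/s; transfer-periapsis v_p = √[μ(2/r₁ − 1/a_t)] = 8787 m/s.
Δv₁ = v_p − v_c1 = 1703 m/s.
At r₂: circular v_c2 = √(μ/r₂) = 3878 m/s; transfer-apoapsis v_a = √[μ(2/r₂ − 1/a_t)] = 2634 m/s.
Δv₂ = v_c2 − v_a = 1244 m/s.
Total Δv = Δv₁ + Δv₂ = 2948 m/s.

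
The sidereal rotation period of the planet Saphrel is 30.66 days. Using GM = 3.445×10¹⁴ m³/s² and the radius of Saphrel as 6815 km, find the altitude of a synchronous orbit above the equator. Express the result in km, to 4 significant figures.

T = 30.66 days = 2.649×10⁶ s.
A synchronous orbit has period T, so by Kepler's third law a = (μT²/4π²)^(1/3).
μT²/4π² = 3.445×10¹⁴ × (2.649×10⁶)² / 39.48 = 6.124×10²⁵ m³.
a = 3.942×10⁸ m = 3.9416×10⁵ km.
Altitude h = a − R = 3.9416×10⁵ − 6815 = 3.8734×10⁵ km.

h_sync ≈ 3.873×10⁵ km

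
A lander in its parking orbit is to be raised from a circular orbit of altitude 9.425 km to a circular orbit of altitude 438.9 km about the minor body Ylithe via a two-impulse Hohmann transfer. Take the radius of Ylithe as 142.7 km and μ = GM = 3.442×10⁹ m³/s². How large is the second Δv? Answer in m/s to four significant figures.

Δv ≈ 27.39 m/s

r₁ = 142.7 + 9.425 = 152.12 km = 1.5212×10⁵ m.
r₂ = 142.7 + 438.9 = 581.60 km = 5.8160×10⁵ m.
Transfer ellipse a_t = (r₁ + r₂)/2 = 3.669×10⁵ m.
At r₁: circular v_c1 = √(μ/r₁) = 150.4 m/s; transfer-periapsis v_p = √[μ(2/r₁ − 1/a_t)] = 189.4 m/s.
At r₂: circular v_c2 = √(μ/r₂) = 76.93 m/s; transfer-apoapsis v_a = √[μ(2/r₂ − 1/a_t)] = 49.54 m/s.
Δv₂ = v_c2 − v_a = 27.39 m/s.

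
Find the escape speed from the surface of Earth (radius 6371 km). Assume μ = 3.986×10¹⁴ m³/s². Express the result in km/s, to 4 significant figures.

r = R = 6.371×10⁶ m.
Escape speed v_esc = √(2μ/r) = √(2 × 3.986×10¹⁴ / 6.371×10⁶) = √(1.251×10⁸) = 11190 m/s.
= 11.19 km/s.

v_esc ≈ 11.19 km/s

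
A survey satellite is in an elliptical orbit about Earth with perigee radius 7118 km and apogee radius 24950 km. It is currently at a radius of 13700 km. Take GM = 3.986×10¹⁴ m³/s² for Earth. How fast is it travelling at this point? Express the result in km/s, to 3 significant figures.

Semi-major axis a = (r_p + r_a)/2 = 16034 km = 1.603×10⁷ m.
Vis-viva: v² = μ(2/r − 1/a) = 3.986×10¹⁴ × (1.460×10⁻⁷ − 6.237×10⁻⁸) = 3.333×10⁷ m²/s².
v = 5773 m/s = 5.773 km/s.

v ≈ 5.77 km/s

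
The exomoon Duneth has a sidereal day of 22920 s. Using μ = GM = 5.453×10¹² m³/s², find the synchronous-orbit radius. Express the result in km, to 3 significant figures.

A synchronous orbit has period T, so by Kepler's third law a = (μT²/4π²)^(1/3).
μT²/4π² = 5.453×10¹² × (2.292×10⁴)² / 39.48 = 7.256×10¹⁹ m³.
a = 4.171×10⁶ m = 4171.0 km.

r_sync ≈ 4170 km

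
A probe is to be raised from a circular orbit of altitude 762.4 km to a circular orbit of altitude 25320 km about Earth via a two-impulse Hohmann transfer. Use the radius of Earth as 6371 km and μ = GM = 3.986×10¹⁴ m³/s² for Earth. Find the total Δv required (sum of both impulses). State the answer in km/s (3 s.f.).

r₁ = 6371 + 762.4 = 7133.4 km = 7.1334×10⁶ m.
r₂ = 6371 + 25320 = 31691 km = 3.1691×10⁷ m.
Transfer ellipse a_t = (r₁ + r₂)/2 = 1.941×10⁷ m.
At r₁: circular v_c1 = √(μ/r₁) = 7475 m/s; transfer-perigee v_p = √[μ(2/r₁ − 1/a_t)] = 9551 m/s.
Δv₁ = v_p − v_c1 = 2076 m/s.
At r₂: circular v_c2 = √(μ/r₂) = 3547 m/s; transfer-apogee v_a = √[μ(2/r₂ − 1/a_t)] = 2150 m/s.
Δv₂ = v_c2 − v_a = 1397 m/s.
Total Δv = Δv₁ + Δv₂ = 3473 m/s = 3.473 km/s.

Δv_total ≈ 3.47 km/s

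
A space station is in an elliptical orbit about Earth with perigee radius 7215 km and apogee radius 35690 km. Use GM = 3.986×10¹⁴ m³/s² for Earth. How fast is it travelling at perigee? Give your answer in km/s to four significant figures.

v ≈ 9.587 km/s

Semi-major axis a = (r_p + r_a)/2 = 21452 km = 2.145×10⁷ m.
Vis-viva: v² = μ(2/r − 1/a) = 3.986×10¹⁴ × (2.772×10⁻⁷ − 4.661×10⁻⁸) = 9.191×10⁷ m²/s².
v = 9587 m/s = 9.587 km/s.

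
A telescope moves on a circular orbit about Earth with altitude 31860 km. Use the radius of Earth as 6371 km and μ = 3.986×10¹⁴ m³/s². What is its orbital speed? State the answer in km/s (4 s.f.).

r = 6371 + 31860 = 38231 km = 3.8231×10⁷ m.
For a circular orbit v = √(μ/r) = √(3.986×10¹⁴ / 3.823×10⁷) = √(1.043×10⁷) = 3229 m/s.
That is 3.229 km/s.

v ≈ 3.229 km/s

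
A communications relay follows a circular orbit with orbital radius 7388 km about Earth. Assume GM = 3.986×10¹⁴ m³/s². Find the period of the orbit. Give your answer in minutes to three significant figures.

r = 7388 km = 7.388×10⁶ m.
Kepler's third law: T = 2π√(r³/μ) = 2π√((7.388×10⁶)³ / 3.986×10¹⁴).
r³/μ = 1.012×10⁶ s², so T = 2π × 1.006×10³ = 6.320×10³ s.
Converting: 6.320×10³ s ÷ 60.00 = 105.3 minutes.

T ≈ 105 minutes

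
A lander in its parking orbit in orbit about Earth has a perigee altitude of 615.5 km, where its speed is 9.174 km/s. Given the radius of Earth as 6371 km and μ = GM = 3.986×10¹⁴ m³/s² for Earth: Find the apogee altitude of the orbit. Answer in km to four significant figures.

apogee altitude ≈ 13270 km

r_p = 6371 + 615.5 = 6986.5 km = 6.986×10⁶ m.
Specific energy ε = v²/2 − μ/r = -1.497×10⁷ J/kg, so a = −μ/(2ε) = 1.331×10⁷ m.
The apsides satisfy r_p + r_a = 2a, so the apogee radius is 2a − r_p = 1.964×10⁷ m = 19637 km.
Apogee altitude = 19637 − 6371 = 13266 km.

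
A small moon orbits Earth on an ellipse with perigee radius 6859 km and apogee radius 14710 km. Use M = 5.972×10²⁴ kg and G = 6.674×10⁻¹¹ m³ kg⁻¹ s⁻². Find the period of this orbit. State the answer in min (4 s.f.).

μ = GM = 6.674×10⁻¹¹ × 5.972×10²⁴ = 3.986×10¹⁴ m³/s².
Semi-major axis a = (r_p + r_a)/2 = (6859.0 + 14710)/2 = 10784 km = 1.078×10⁷ m.
By Kepler's third law T = 2π√(a³/μ) = 2π × 1.774×10³ = 1.115×10⁴ s.
= 185.8 min.

T ≈ 185.8 min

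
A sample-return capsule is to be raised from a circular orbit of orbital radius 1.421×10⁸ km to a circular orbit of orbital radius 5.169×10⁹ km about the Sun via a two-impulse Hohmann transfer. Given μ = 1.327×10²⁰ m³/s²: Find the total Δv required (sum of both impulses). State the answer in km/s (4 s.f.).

Δv_total ≈ 15.97 km/s

r₁ = 1.421×10⁸ km = 1.421×10¹¹ m.
r₂ = 5.169×10⁹ km = 5.169×10¹² m.
Transfer ellipse a_t = (r₁ + r₂)/2 = 2.656×10¹² m.
At r₁: circular v_c1 = √(μ/r₁) = 30560 m/s; transfer-perihelion v_p = √[μ(2/r₁ − 1/a_t)] = 42630 m/s.
Δv₁ = v_p − v_c1 = 12080 m/s.
At r₂: circular v_c2 = √(μ/r₂) = 5067 m/s; transfer-aphelion v_a = √[μ(2/r₂ − 1/a_t)] = 1172 m/s.
Δv₂ = v_c2 − v_a = 3895 m/s.
Total Δv = Δv₁ + Δv₂ = 15970 m/s = 15.97 km/s.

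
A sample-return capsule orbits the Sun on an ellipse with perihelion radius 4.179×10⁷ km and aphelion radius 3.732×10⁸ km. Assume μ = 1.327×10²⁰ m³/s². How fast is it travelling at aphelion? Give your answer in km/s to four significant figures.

v ≈ 8.462 km/s

Semi-major axis a = (r_p + r_a)/2 = 2.0750×10⁸ km = 2.075×10¹¹ m.
Vis-viva: v² = μ(2/r − 1/a) = 1.327×10²⁰ × (5.359×10⁻¹² − 4.819×10⁻¹²) = 7.161×10⁷ m²/s².
v = 8462 m/s = 8.462 km/s.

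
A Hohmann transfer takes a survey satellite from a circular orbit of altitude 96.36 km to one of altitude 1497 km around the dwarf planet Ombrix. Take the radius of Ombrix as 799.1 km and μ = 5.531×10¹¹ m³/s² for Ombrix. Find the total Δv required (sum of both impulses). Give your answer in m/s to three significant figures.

Δv_total ≈ 280 m/s

r₁ = 799.1 + 96.36 = 895.46 km = 8.9546×10⁵ m.
r₂ = 799.1 + 1497 = 2296.1 km = 2.2961×10⁶ m.
Transfer ellipse a_t = (r₁ + r₂)/2 = 1.596×10⁶ m.
At r₁: circular v_c1 = √(μ/r₁) = 785.9 m/s; transfer-periapsis v_p = √[μ(2/r₁ − 1/a_t)] = 942.7 m/s.
Δv₁ = v_p − v_c1 = 156.8 m/s.
At r₂: circular v_c2 = √(μ/r₂) = 490.8 m/s; transfer-apoapsis v_a = √[μ(2/r₂ − 1/a_t)] = 367.7 m/s.
Δv₂ = v_c2 − v_a = 123.1 m/s.
Total Δv = Δv₁ + Δv₂ = 280.0 m/s.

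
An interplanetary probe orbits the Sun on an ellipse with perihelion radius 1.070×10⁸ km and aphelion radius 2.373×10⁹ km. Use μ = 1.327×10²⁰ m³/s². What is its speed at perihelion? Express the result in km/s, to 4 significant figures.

Semi-major axis a = (r_p + r_a)/2 = 1.2400×10⁹ km = 1.240×10¹² m.
Vis-viva: v² = μ(2/r − 1/a) = 1.327×10²⁰ × (1.869×10⁻¹¹ − 8.065×10⁻¹³) = 2.373×10⁹ m²/s².
v = 48720 m/s = 48.72 km/s.

v ≈ 48.72 km/s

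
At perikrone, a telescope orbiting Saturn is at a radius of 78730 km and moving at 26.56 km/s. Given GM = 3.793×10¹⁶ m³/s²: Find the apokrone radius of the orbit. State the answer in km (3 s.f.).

r_p = 7.873×10⁷ m.
Specific energy ε = v²/2 − μ/r = -1.291×10⁸ J/kg, so a = −μ/(2ε) = 1.470×10⁸ m.
The apsides satisfy r_p + r_a = 2a, so the apokrone radius is 2a − r_p = 2.152×10⁸ m = 2.1517×10⁵ km.

apokrone radius ≈ 2.15×10⁵ km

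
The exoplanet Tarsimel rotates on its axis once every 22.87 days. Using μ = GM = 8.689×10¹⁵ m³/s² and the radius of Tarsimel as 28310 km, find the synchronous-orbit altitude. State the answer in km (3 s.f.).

T = 22.87 days = 1.976×10⁶ s.
A synchronous orbit has period T, so by Kepler's third law a = (μT²/4π²)^(1/3).
μT²/4π² = 8.689×10¹⁵ × (1.976×10⁶)² / 39.48 = 8.593×10²⁶ m³.
a = 9.507×10⁸ m = 9.5073×10⁵ km.
Altitude h = a − R = 9.5073×10⁵ − 28310 = 9.2242×10⁵ km.

h_sync ≈ 9.22×10⁵ km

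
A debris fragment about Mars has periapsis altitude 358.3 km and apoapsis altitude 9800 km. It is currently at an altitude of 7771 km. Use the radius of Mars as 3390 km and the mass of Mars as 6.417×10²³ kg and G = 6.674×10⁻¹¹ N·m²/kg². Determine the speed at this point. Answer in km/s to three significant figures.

μ = GM = 6.674×10⁻¹¹ × 6.417×10²³ = 4.283×10¹³ m³/s².
r_p = 3390 + 358.3 = 3748.3 km = 3.7483×10⁶ m.
r_a = 3390 + 9800 = 13190 km = 1.3190×10⁷ m.
r = 3390 + 7771 = 11161 km = 1.116×10⁷ m.
Semi-major axis a = (r_p + r_a)/2 = 8469.1 km = 8.469×10⁶ m.
Vis-viva: v² = μ(2/r − 1/a) = 4.283×10¹³ × (1.792×10⁻⁷ − 1.181×10⁻⁷) = 2.618×10⁶ m²/s².
v = 1618 m/s = 1.618 km/s.

v ≈ 1.62 km/s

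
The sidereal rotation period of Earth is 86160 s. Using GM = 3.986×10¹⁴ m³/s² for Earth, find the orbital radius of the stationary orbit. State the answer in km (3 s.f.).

A synchronous orbit has period T, so by Kepler's third law a = (μT²/4π²)^(1/3).
μT²/4π² = 3.986×10¹⁴ × (8.616×10⁴)² / 39.48 = 7.495×10²² m³.
a = 4.216×10⁷ m = 42163 km.

r_sync ≈ 42200 km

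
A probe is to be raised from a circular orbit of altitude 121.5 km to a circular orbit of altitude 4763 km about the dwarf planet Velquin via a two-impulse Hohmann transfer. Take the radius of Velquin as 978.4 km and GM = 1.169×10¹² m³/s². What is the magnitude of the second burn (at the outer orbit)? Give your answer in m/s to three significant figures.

Δv ≈ 195 m/s

r₁ = 978.4 + 121.5 = 1099.9 km = 1.0999×10⁶ m.
r₂ = 978.4 + 4763 = 5741.4 km = 5.7414×10⁶ m.
Transfer ellipse a_t = (r₁ + r₂)/2 = 3.421×10⁶ m.
At r₁: circular v_c1 = √(μ/r₁) = 1031 m/s; transfer-periapsis v_p = √[μ(2/r₁ − 1/a_t)] = 1336 m/s.
At r₂: circular v_c2 = √(μ/r₂) = 451.2 m/s; transfer-apoapsis v_a = √[μ(2/r₂ − 1/a_t)] = 255.9 m/s.
Δv₂ = v_c2 − v_a = 195.4 m/s.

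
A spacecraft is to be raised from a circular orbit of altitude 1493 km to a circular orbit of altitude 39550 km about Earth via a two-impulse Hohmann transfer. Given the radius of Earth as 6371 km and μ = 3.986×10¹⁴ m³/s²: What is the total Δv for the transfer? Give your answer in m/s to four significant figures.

Δv_total ≈ 3537 m/s

r₁ = 6371 + 1493 = 7864.0 km = 7.8640×10⁶ m.
r₂ = 6371 + 39550 = 45921 km = 4.5921×10⁷ m.
Transfer ellipse a_t = (r₁ + r₂)/2 = 2.689×10⁷ m.
At r₁: circular v_c1 = √(μ/r₁) = 7119 m/s; transfer-perigee v_p = √[μ(2/r₁ − 1/a_t)] = 9303 m/s.
Δv₁ = v_p − v_c1 = 2184 m/s.
At r₂: circular v_c2 = √(μ/r₂) = 2946 m/s; transfer-apogee v_a = √[μ(2/r₂ − 1/a_t)] = 1593 m/s.
Δv₂ = v_c2 − v_a = 1353 m/s.
Total Δv = Δv₁ + Δv₂ = 3537 m/s.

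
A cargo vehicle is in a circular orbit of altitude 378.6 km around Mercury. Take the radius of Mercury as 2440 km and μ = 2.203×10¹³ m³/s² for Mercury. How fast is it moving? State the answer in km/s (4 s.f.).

v ≈ 2.796 km/s

r = 2440 + 378.6 = 2818.6 km = 2.8186×10⁶ m.
For a circular orbit v = √(μ/r) = √(2.203×10¹³ / 2.819×10⁶) = √(7.816×10⁶) = 2796 m/s.
That is 2.796 km/s.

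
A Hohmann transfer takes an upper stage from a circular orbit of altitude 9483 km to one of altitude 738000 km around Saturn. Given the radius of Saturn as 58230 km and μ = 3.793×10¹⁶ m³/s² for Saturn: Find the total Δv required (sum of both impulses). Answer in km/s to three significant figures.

Δv_total ≈ 12.6 km/s

r₁ = 58230 + 9483 = 67713 km = 6.7713×10⁷ m.
r₂ = 58230 + 738000 = 796230 km = 7.9623×10⁸ m.
Transfer ellipse a_t = (r₁ + r₂)/2 = 4.320×10⁸ m.
At r₁: circular v_c1 = √(μ/r₁) = 23670 m/s; transfer-perikrone v_p = √[μ(2/r₁ − 1/a_t)] = 32130 m/s.
Δv₁ = v_p − v_c1 = 8465 m/s.
At r₂: circular v_c2 = √(μ/r₂) = 6902 m/s; transfer-apokrone v_a = √[μ(2/r₂ − 1/a_t)] = 2733 m/s.
Δv₂ = v_c2 − v_a = 4169 m/s.
Total Δv = Δv₁ + Δv₂ = 12630 m/s = 12.63 km/s.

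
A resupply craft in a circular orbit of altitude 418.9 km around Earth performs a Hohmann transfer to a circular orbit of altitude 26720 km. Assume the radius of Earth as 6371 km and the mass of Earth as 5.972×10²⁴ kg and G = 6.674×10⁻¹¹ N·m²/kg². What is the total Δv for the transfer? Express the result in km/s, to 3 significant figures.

μ = GM = 6.674×10⁻¹¹ × 5.972×10²⁴ = 3.986×10¹⁴ m³/s².
r₁ = 6371 + 418.9 = 6789.9 km = 6.7899×10⁶ m.
r₂ = 6371 + 26720 = 33091 km = 3.3091×10⁷ m.
Transfer ellipse a_t = (r₁ + r₂)/2 = 1.994×10⁷ m.
At r₁: circular v_c1 = √(μ/r₁) = 7662 m/s; transfer-perigee v_p = √[μ(2/r₁ − 1/a_t)] = 9870 m/s.
Δv₁ = v_p − v_c1 = 2208 m/s.
At r₂: circular v_c2 = √(μ/r₂) = 3471 m/s; transfer-apogee v_a = √[μ(2/r₂ − 1/a_t)] = 2025 m/s.
Δv₂ = v_c2 − v_a = 1445 m/s.
Total Δv = Δv₁ + Δv₂ = 3654 m/s = 3.654 km/s.

Δv_total ≈ 3.65 km/s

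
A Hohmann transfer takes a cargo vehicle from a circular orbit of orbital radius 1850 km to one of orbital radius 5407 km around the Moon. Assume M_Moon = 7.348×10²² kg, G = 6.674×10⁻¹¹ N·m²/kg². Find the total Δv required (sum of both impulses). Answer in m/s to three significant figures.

μ = GM = 6.674×10⁻¹¹ × 7.348×10²² = 4.904×10¹² m³/s².
r₁ = 1850 km = 1.850×10⁶ m.
r₂ = 5407 km = 5.407×10⁶ m.
Transfer ellipse a_t = (r₁ + r₂)/2 = 3.628×10⁶ m.
At r₁: circular v_c1 = √(μ/r₁) = 1628 m/s; transfer-perilune v_p = √[μ(2/r₁ − 1/a_t)] = 1987 m/s.
Δv₁ = v_p − v_c1 = 359.4 m/s.
At r₂: circular v_c2 = √(μ/r₂) = 952.4 m/s; transfer-apolune v_a = √[μ(2/r₂ − 1/a_t)] = 680.0 m/s.
Δv₂ = v_c2 − v_a = 272.3 m/s.
Total Δv = Δv₁ + Δv₂ = 631.7 m/s.

Δv_total ≈ 632 m/s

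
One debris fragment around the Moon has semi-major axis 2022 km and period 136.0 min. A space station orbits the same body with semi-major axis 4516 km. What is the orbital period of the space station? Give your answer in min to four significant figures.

Kepler's third law: T² ∝ a³, so T₂ = T₁ (a₂/a₁)^(3/2).
a₂/a₁ = 2.233, (a₂/a₁)^(3/2) = 3.338.
T₂ = 136.0 × 3.338 = 453.9 min.

T₂ ≈ 453.9 min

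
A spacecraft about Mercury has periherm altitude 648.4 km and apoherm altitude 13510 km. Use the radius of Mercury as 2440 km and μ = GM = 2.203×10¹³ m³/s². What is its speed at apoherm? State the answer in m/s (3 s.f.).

v ≈ 669 m/s

r_p = 2440 + 648.4 = 3088.4 km = 3.0884×10⁶ m.
r_a = 2440 + 13510 = 15950 km = 1.5950×10⁷ m.
Semi-major axis a = (r_p + r_a)/2 = 9519.2 km = 9.519×10⁶ m.
Vis-viva: v² = μ(2/r − 1/a) = 2.203×10¹³ × (1.254×10⁻⁷ − 1.051×10⁻⁷) = 4.481×10⁵ m²/s².
v = 669.4 m/s.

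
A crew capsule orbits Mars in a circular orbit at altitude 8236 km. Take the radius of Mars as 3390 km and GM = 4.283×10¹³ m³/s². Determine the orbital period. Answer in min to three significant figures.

r = 3390 + 8236 = 11626 km = 1.1626×10⁷ m.
Kepler's third law: T = 2π√(r³/μ) = 2π√((1.163×10⁷)³ / 4.283×10¹³).
r³/μ = 3.669×10⁷ s², so T = 2π × 6.057×10³ = 3.806×10⁴ s.
Converting: 3.806×10⁴ s ÷ 60.00 = 634.3 min.

T ≈ 634 min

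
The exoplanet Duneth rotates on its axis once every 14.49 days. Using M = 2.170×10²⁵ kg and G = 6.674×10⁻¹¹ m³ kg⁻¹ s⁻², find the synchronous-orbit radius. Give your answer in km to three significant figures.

μ = GM = 6.674×10⁻¹¹ × 2.170×10²⁵ = 1.448×10¹⁵ m³/s².
T = 14.49 days = 1.252×10⁶ s.
A synchronous orbit has period T, so by Kepler's third law a = (μT²/4π²)^(1/3).
μT²/4π² = 1.448×10¹⁵ × (1.252×10⁶)² / 39.48 = 5.750×10²⁵ m³.
a = 3.860×10⁸ m = 3.8597×10⁵ km.

r_sync ≈ 3.86×10⁵ km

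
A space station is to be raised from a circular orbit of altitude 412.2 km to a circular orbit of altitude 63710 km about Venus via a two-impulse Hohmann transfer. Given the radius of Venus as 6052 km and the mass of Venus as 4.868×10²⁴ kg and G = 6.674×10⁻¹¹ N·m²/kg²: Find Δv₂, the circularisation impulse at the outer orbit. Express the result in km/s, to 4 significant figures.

μ = GM = 6.674×10⁻¹¹ × 4.868×10²⁴ = 3.249×10¹⁴ m³/s².
r₁ = 6052 + 412.2 = 6464.2 km = 6.4642×10⁶ m.
r₂ = 6052 + 63710 = 69762 km = 6.9762×10⁷ m.
Transfer ellipse a_t = (r₁ + r₂)/2 = 3.811×10⁷ m.
At r₁: circular v_c1 = √(μ/r₁) = 7089 m/s; transfer-periapsis v_p = √[μ(2/r₁ − 1/a_t)] = 9591 m/s.
At r₂: circular v_c2 = √(μ/r₂) = 2158 m/s; transfer-apoapsis v_a = √[μ(2/r₂ − 1/a_t)] = 888.7 m/s.
Δv₂ = v_c2 − v_a = 1269 m/s.
= 1.269 km/s.

Δv ≈ 1.269 km/s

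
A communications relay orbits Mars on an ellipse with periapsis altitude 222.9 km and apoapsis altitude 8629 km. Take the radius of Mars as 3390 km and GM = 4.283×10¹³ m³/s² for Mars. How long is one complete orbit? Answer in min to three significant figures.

r_p = 3390 + 222.9 = 3612.9 km = 3.6129×10⁶ m.
r_a = 3390 + 8629 = 12019 km = 1.2019×10⁷ m.
Semi-major axis a = (r_p + r_a)/2 = (3612.9 + 12019)/2 = 7815.9 km = 7.816×10⁶ m.
By Kepler's third law T = 2π√(a³/μ) = 2π × 3.339×10³ = 2.098×10⁴ s.
= 349.6 min.

T ≈ 350 min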